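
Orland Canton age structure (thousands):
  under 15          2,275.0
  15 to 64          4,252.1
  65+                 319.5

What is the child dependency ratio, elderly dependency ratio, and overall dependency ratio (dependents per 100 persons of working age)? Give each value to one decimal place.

Youth dependency ratio: 53.5
Old-age dependency ratio: 7.5
Total dependency ratio: 61.0

Youth dependency ratio = 2,275.0 / 4,252.1 × 100 = 53.5
Old-age dependency ratio = 319.5 / 4,252.1 × 100 = 7.5
Total dependency ratio = (2,275.0 + 319.5) / 4,252.1 × 100 = 2,594.5 / 4,252.1 × 100 = 61.0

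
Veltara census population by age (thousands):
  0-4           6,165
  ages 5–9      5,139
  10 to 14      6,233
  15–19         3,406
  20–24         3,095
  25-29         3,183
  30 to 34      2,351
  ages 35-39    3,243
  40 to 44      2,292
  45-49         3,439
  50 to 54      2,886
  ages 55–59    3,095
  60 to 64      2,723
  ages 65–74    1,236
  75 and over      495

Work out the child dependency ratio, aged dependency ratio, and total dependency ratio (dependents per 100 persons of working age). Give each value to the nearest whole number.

Youth dependency ratio: 59
Old-age dependency ratio: 6
Total dependency ratio: 65

0–14: 6,165 + 5,139 + 6,233 = 17,537
15–64: 3,406 + 3,095 + 3,183 + 2,351 + 3,243 + 2,292 + 3,439 + 2,886 + 3,095 + 2,723 = 29,713
65+: 1,236 + 495 = 1,731
Youth dependency ratio = 17,537 / 29,713 × 100 = 59
Old-age dependency ratio = 1,731 / 29,713 × 100 = 6
Total dependency ratio = (17,537 + 1,731) / 29,713 × 100 = 19,268 / 29,713 × 100 = 65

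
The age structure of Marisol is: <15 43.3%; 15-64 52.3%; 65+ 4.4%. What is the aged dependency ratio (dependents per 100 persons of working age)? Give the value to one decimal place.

Old-age dependency ratio = 4.4 / 52.3 × 100 = 8.4

Old-age dependency ratio: 8.4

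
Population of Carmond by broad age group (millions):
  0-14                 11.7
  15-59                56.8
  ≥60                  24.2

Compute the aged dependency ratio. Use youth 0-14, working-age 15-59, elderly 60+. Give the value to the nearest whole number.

Old-age dependency ratio: 43

Old-age dependency ratio = 24.2 / 56.8 × 100 = 43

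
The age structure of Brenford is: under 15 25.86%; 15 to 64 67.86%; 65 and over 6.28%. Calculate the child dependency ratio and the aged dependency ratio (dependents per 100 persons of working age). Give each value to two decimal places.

Youth dependency ratio = 25.86 / 67.86 × 100 = 38.11
Old-age dependency ratio = 6.28 / 67.86 × 100 = 9.25

Youth dependency ratio: 38.11
Old-age dependency ratio: 9.25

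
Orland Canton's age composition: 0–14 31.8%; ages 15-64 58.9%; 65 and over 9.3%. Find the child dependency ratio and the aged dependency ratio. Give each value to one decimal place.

Youth dependency ratio: 54.0
Old-age dependency ratio: 15.8

Youth dependency ratio = 31.8 / 58.9 × 100 = 54.0
Old-age dependency ratio = 9.3 / 58.9 × 100 = 15.8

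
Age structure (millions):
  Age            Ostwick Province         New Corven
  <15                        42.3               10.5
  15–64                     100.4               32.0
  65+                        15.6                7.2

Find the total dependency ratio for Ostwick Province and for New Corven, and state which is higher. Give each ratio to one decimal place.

Ostwick Province: (42.3 + 15.6) / 100.4 × 100 = 57.9 / 100.4 × 100 = 57.7
New Corven: (10.5 + 7.2) / 32.0 × 100 = 17.7 / 32.0 × 100 = 55.3

Ostwick Province: 57.7
New Corven: 55.3
Higher: Ostwick Province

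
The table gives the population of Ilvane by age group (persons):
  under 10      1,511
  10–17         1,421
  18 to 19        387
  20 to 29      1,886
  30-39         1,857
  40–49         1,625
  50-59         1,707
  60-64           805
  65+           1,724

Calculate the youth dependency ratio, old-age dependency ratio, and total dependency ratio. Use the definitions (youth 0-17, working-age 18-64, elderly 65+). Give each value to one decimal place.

0–17: 1,511 + 1,421 = 2,932
18–64: 387 + 1,886 + 1,857 + 1,625 + 1,707 + 805 = 8,267
65+: 1,724
Youth dependency ratio = 2,932 / 8,267 × 100 = 35.5
Old-age dependency ratio = 1,724 / 8,267 × 100 = 20.9
Total dependency ratio = (2,932 + 1,724) / 8,267 × 100 = 4,656 / 8,267 × 100 = 56.3

Youth dependency ratio: 35.5
Old-age dependency ratio: 20.9
Total dependency ratio: 56.3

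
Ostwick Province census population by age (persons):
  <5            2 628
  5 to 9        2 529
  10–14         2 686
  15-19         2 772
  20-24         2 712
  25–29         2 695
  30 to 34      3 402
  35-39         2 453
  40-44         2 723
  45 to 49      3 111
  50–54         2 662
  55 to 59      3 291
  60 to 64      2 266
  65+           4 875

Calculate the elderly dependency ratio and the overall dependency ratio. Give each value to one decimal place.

0–14: 2 628 + 2 529 + 2 686 = 7 843
15–64: 2 772 + 2 712 + 2 695 + 3 402 + 2 453 + 2 723 + 3 111 + 2 662 + 3 291 + 2 266 = 28 087
65+: 4 875
Old-age dependency ratio = 4 875 / 28 087 × 100 = 17.4
Total dependency ratio = (7 843 + 4 875) / 28 087 × 100 = 12 718 / 28 087 × 100 = 45.3

Old-age dependency ratio: 17.4
Total dependency ratio: 45.3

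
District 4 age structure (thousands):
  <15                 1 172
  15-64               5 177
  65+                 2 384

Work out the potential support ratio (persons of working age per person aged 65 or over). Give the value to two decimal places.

Potential support ratio = 5 177 / 2 384 = 2.17

Potential support ratio: 2.17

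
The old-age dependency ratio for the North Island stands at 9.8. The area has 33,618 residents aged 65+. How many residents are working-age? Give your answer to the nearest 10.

Old-age dependency ratio = elderly / working-age × 100
9.8 = 33,618 / W × 100
⇒ 343,040

Working-age: 343,040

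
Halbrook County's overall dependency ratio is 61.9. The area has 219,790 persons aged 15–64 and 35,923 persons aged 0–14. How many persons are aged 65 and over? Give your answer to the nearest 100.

Total dependency ratio = (youth + elderly) / working-age × 100
61.9 = (35,923 + E) / 219,790 × 100
⇒ 100,100

Aged 65 and over: 100,100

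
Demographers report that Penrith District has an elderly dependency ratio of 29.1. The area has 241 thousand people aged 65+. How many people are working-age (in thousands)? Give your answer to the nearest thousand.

Working-age: 828

Old-age dependency ratio = elderly / working-age × 100
29.1 = 241 / W × 100
⇒ 828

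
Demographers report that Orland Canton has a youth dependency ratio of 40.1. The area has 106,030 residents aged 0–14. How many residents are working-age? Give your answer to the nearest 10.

Working-age: 264,410

Youth dependency ratio = youth / working-age × 100
40.1 = 106,030 / W × 100
⇒ 264,410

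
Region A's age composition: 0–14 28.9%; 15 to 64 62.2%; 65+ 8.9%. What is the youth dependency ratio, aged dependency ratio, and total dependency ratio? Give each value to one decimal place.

Youth dependency ratio: 46.5
Old-age dependency ratio: 14.3
Total dependency ratio: 60.8

Youth dependency ratio = 28.9 / 62.2 × 100 = 46.5
Old-age dependency ratio = 8.9 / 62.2 × 100 = 14.3
Total dependency ratio = (28.9 + 8.9) / 62.2 × 100 = 37.8 / 62.2 × 100 = 60.8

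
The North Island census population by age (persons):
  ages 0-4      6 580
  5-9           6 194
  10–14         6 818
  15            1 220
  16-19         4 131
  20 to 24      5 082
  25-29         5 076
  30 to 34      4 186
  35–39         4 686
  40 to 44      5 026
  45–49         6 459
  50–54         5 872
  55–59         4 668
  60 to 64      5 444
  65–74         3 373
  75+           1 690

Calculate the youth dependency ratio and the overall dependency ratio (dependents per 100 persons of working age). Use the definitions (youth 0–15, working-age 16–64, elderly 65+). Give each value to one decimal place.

0–15: 6 580 + 6 194 + 6 818 + 1 220 = 20 812
16–64: 4 131 + 5 082 + 5 076 + 4 186 + 4 686 + 5 026 + 6 459 + 5 872 + 4 668 + 5 444 = 50 630
65+: 3 373 + 1 690 = 5 063
Youth dependency ratio = 20 812 / 50 630 × 100 = 41.1
Total dependency ratio = (20 812 + 5 063) / 50 630 × 100 = 25 875 / 50 630 × 100 = 51.1

Youth dependency ratio: 41.1
Total dependency ratio: 51.1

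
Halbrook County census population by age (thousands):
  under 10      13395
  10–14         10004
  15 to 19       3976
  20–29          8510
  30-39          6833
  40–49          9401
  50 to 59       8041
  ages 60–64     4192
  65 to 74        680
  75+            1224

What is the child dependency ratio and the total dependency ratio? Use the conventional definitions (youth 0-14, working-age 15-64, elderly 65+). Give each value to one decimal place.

Youth dependency ratio: 57.1
Total dependency ratio: 61.8

0–14: 13395 + 10004 = 23399
15–64: 3976 + 8510 + 6833 + 9401 + 8041 + 4192 = 40953
65+: 680 + 1224 = 1904
Youth dependency ratio = 23399 / 40953 × 100 = 57.1
Total dependency ratio = (23399 + 1904) / 40953 × 100 = 25303 / 40953 × 100 = 61.8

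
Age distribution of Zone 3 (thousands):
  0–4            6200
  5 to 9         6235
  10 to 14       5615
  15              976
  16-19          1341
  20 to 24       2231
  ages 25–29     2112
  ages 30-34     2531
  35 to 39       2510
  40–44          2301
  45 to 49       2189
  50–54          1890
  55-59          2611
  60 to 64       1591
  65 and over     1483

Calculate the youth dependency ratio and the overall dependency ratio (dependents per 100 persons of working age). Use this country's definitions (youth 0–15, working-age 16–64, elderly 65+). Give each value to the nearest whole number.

Youth dependency ratio: 89
Total dependency ratio: 96

0–15: 6200 + 6235 + 5615 + 976 = 19026
16–64: 1341 + 2231 + 2112 + 2531 + 2510 + 2301 + 2189 + 1890 + 2611 + 1591 = 21307
65+: 1483
Youth dependency ratio = 19026 / 21307 × 100 = 89
Total dependency ratio = (19026 + 1483) / 21307 × 100 = 20509 / 21307 × 100 = 96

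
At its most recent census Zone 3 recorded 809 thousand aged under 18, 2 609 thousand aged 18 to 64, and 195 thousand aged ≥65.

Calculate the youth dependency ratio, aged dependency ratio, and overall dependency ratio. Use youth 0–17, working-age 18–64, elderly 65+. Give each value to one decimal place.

Youth dependency ratio = 809 / 2 609 × 100 = 31.0
Old-age dependency ratio = 195 / 2 609 × 100 = 7.5
Total dependency ratio = (809 + 195) / 2 609 × 100 = 1 004 / 2 609 × 100 = 38.5

Youth dependency ratio: 31.0
Old-age dependency ratio: 7.5
Total dependency ratio: 38.5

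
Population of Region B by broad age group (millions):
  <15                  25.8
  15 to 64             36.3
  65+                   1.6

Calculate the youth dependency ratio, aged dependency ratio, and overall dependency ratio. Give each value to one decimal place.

Youth dependency ratio = 25.8 / 36.3 × 100 = 71.1
Old-age dependency ratio = 1.6 / 36.3 × 100 = 4.4
Total dependency ratio = (25.8 + 1.6) / 36.3 × 100 = 27.4 / 36.3 × 100 = 75.5

Youth dependency ratio: 71.1
Old-age dependency ratio: 4.4
Total dependency ratio: 75.5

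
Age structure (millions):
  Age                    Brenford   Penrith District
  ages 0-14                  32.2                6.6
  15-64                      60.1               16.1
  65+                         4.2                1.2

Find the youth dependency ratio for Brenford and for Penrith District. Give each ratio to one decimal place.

Brenford: 32.2 / 60.1 × 100 = 53.6
Penrith District: 6.6 / 16.1 × 100 = 41.0

Brenford: 53.6
Penrith District: 41.0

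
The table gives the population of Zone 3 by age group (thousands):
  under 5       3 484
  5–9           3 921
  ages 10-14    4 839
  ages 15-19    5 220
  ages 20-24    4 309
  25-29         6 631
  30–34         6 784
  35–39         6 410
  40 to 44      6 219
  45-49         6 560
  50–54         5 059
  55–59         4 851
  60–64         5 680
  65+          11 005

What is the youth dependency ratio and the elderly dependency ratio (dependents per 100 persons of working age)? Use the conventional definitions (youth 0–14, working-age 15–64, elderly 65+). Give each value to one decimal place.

0–14: 3 484 + 3 921 + 4 839 = 12 244
15–64: 5 220 + 4 309 + 6 631 + 6 784 + 6 410 + 6 219 + 6 560 + 5 059 + 4 851 + 5 680 = 57 723
65+: 11 005
Youth dependency ratio = 12 244 / 57 723 × 100 = 21.2
Old-age dependency ratio = 11 005 / 57 723 × 100 = 19.1

Youth dependency ratio: 21.2
Old-age dependency ratio: 19.1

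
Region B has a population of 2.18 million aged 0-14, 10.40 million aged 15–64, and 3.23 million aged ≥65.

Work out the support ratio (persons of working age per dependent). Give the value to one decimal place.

Support ratio: 1.9

Support ratio = 10.40 / (2.18 + 3.23) = 10.40 / 5.41 = 1.9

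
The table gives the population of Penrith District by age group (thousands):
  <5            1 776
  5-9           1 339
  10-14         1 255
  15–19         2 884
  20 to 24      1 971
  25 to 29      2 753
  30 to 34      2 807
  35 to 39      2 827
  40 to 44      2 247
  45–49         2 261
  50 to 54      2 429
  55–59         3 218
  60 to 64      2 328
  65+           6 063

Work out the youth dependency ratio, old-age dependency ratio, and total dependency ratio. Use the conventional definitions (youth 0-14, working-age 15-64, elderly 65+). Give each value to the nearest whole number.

Youth dependency ratio: 17
Old-age dependency ratio: 24
Total dependency ratio: 41

0–14: 1 776 + 1 339 + 1 255 = 4 370
15–64: 2 884 + 1 971 + 2 753 + 2 807 + 2 827 + 2 247 + 2 261 + 2 429 + 3 218 + 2 328 = 25 725
65+: 6 063
Youth dependency ratio = 4 370 / 25 725 × 100 = 17
Old-age dependency ratio = 6 063 / 25 725 × 100 = 24
Total dependency ratio = (4 370 + 6 063) / 25 725 × 100 = 10 433 / 25 725 × 100 = 41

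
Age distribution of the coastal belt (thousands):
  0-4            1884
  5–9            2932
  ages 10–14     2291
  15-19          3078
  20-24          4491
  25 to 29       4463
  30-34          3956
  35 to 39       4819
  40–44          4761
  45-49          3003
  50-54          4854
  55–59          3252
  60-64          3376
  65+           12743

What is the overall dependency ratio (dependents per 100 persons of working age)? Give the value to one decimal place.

0–14: 1884 + 2932 + 2291 = 7107
15–64: 3078 + 4491 + 4463 + 3956 + 4819 + 4761 + 3003 + 4854 + 3252 + 3376 = 40053
65+: 12743
Total dependency ratio = (7107 + 12743) / 40053 × 100 = 19850 / 40053 × 100 = 49.6

Total dependency ratio: 49.6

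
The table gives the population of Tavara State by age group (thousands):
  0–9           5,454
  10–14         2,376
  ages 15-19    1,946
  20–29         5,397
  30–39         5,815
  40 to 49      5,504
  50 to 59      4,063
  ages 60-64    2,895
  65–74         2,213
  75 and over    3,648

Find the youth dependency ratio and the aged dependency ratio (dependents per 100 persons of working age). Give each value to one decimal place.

0–14: 5,454 + 2,376 = 7,830
15–64: 1,946 + 5,397 + 5,815 + 5,504 + 4,063 + 2,895 = 25,620
65+: 2,213 + 3,648 = 5,861
Youth dependency ratio = 7,830 / 25,620 × 100 = 30.6
Old-age dependency ratio = 5,861 / 25,620 × 100 = 22.9

Youth dependency ratio: 30.6
Old-age dependency ratio: 22.9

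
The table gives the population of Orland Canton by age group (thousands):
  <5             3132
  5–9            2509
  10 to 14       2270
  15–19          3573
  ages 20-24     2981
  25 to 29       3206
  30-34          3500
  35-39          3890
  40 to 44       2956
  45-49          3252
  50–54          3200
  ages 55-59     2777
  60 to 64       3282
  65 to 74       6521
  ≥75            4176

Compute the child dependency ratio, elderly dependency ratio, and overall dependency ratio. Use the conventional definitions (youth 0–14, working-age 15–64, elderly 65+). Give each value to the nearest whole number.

Youth dependency ratio: 24
Old-age dependency ratio: 33
Total dependency ratio: 57

0–14: 3132 + 2509 + 2270 = 7911
15–64: 3573 + 2981 + 3206 + 3500 + 3890 + 2956 + 3252 + 3200 + 2777 + 3282 = 32617
65+: 6521 + 4176 = 10697
Youth dependency ratio = 7911 / 32617 × 100 = 24
Old-age dependency ratio = 10697 / 32617 × 100 = 33
Total dependency ratio = (7911 + 10697) / 32617 × 100 = 18608 / 32617 × 100 = 57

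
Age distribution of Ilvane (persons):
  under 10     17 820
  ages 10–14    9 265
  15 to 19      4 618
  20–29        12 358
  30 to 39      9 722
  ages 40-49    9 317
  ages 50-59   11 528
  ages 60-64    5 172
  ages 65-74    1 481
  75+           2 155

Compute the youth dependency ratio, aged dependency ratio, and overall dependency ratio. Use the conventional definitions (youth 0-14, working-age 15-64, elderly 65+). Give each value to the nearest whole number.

0–14: 17 820 + 9 265 = 27 085
15–64: 4 618 + 12 358 + 9 722 + 9 317 + 11 528 + 5 172 = 52 715
65+: 1 481 + 2 155 = 3 636
Youth dependency ratio = 27 085 / 52 715 × 100 = 51
Old-age dependency ratio = 3 636 / 52 715 × 100 = 7
Total dependency ratio = (27 085 + 3 636) / 52 715 × 100 = 30 721 / 52 715 × 100 = 58

Youth dependency ratio: 51
Old-age dependency ratio: 7
Total dependency ratio: 58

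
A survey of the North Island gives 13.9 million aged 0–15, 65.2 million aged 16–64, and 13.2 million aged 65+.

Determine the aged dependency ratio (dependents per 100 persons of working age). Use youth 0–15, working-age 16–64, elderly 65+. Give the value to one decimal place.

Old-age dependency ratio: 20.2

Old-age dependency ratio = 13.2 / 65.2 × 100 = 20.2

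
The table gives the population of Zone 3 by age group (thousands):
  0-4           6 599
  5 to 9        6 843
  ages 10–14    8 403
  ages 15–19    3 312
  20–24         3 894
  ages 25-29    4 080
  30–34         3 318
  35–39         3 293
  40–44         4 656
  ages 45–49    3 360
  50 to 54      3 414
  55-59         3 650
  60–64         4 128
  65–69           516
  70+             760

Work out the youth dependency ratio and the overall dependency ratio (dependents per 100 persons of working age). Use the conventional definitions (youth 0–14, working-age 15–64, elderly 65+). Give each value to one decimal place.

0–14: 6 599 + 6 843 + 8 403 = 21 845
15–64: 3 312 + 3 894 + 4 080 + 3 318 + 3 293 + 4 656 + 3 360 + 3 414 + 3 650 + 4 128 = 37 105
65+: 516 + 760 = 1 276
Youth dependency ratio = 21 845 / 37 105 × 100 = 58.9
Total dependency ratio = (21 845 + 1 276) / 37 105 × 100 = 23 121 / 37 105 × 100 = 62.3

Youth dependency ratio: 58.9
Total dependency ratio: 62.3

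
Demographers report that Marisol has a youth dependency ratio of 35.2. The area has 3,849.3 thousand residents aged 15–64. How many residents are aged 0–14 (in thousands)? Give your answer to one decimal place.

Aged 0–14: 1,355.0

Youth dependency ratio = youth / working-age × 100
35.2 = Y / 3,849.3 × 100
⇒ 1,355.0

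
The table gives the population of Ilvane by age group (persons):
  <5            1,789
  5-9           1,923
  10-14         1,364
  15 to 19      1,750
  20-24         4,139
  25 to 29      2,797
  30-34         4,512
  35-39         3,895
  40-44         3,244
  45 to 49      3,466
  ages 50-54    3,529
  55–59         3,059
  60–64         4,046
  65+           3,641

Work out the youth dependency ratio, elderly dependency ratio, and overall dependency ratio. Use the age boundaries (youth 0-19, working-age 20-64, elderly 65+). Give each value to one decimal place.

0–19: 1,789 + 1,923 + 1,364 + 1,750 = 6,826
20–64: 4,139 + 2,797 + 4,512 + 3,895 + 3,244 + 3,466 + 3,529 + 3,059 + 4,046 = 32,687
65+: 3,641
Youth dependency ratio = 6,826 / 32,687 × 100 = 20.9
Old-age dependency ratio = 3,641 / 32,687 × 100 = 11.1
Total dependency ratio = (6,826 + 3,641) / 32,687 × 100 = 10,467 / 32,687 × 100 = 32.0

Youth dependency ratio: 20.9
Old-age dependency ratio: 11.1
Total dependency ratio: 32.0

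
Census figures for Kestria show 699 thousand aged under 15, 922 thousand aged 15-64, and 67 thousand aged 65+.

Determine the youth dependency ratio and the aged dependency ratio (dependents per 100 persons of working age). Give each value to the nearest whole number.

Youth dependency ratio = 699 / 922 × 100 = 76
Old-age dependency ratio = 67 / 922 × 100 = 7

Youth dependency ratio: 76
Old-age dependency ratio: 7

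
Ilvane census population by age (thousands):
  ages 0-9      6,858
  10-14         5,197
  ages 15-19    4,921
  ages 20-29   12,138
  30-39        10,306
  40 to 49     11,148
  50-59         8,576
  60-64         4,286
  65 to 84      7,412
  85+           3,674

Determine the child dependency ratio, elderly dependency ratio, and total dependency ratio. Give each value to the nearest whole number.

0–14: 6,858 + 5,197 = 12,055
15–64: 4,921 + 12,138 + 10,306 + 11,148 + 8,576 + 4,286 = 51,375
65+: 7,412 + 3,674 = 11,086
Youth dependency ratio = 12,055 / 51,375 × 100 = 23
Old-age dependency ratio = 11,086 / 51,375 × 100 = 22
Total dependency ratio = (12,055 + 11,086) / 51,375 × 100 = 23,141 / 51,375 × 100 = 45

Youth dependency ratio: 23
Old-age dependency ratio: 22
Total dependency ratio: 45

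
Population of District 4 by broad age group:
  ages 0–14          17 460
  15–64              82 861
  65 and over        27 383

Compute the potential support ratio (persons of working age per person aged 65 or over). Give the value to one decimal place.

Potential support ratio: 3.0

Potential support ratio = 82 861 / 27 383 = 3.0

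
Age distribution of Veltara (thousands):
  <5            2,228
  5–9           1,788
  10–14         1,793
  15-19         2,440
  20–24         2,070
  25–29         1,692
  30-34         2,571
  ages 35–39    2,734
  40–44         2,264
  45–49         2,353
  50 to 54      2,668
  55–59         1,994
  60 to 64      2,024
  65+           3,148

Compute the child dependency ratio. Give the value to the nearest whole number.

0–14: 2,228 + 1,788 + 1,793 = 5,809
15–64: 2,440 + 2,070 + 1,692 + 2,571 + 2,734 + 2,264 + 2,353 + 2,668 + 1,994 + 2,024 = 22,810
65+: 3,148
Youth dependency ratio = 5,809 / 22,810 × 100 = 25

Youth dependency ratio: 25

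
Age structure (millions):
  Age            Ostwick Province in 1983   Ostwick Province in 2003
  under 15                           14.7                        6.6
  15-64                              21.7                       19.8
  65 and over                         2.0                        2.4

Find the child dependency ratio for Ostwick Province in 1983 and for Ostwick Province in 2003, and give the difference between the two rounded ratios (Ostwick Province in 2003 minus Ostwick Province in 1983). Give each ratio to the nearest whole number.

Ostwick Province in 1983: 68
Ostwick Province in 2003: 33
Difference: -35

Ostwick Province in 1983: 14.7 / 21.7 × 100 = 68
Ostwick Province in 2003: 6.6 / 19.8 × 100 = 33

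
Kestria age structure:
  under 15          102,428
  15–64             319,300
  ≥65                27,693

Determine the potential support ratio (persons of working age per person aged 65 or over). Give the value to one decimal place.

Potential support ratio: 11.5

Potential support ratio = 319,300 / 27,693 = 11.5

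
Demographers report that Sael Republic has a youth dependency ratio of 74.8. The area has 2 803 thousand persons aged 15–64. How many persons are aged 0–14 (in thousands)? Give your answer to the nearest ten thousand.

Youth dependency ratio = youth / working-age × 100
74.8 = Y / 2 803 × 100
⇒ 2 100

Aged 0–14: 2 100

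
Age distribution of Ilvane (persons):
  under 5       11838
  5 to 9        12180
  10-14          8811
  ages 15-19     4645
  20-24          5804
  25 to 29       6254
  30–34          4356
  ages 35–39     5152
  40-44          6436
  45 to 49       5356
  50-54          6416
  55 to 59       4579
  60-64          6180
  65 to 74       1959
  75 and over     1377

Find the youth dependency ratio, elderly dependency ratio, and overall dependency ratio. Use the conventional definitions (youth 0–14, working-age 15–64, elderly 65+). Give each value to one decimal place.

0–14: 11838 + 12180 + 8811 = 32829
15–64: 4645 + 5804 + 6254 + 4356 + 5152 + 6436 + 5356 + 6416 + 4579 + 6180 = 55178
65+: 1959 + 1377 = 3336
Youth dependency ratio = 32829 / 55178 × 100 = 59.5
Old-age dependency ratio = 3336 / 55178 × 100 = 6.0
Total dependency ratio = (32829 + 3336) / 55178 × 100 = 36165 / 55178 × 100 = 65.5

Youth dependency ratio: 59.5
Old-age dependency ratio: 6.0
Total dependency ratio: 65.5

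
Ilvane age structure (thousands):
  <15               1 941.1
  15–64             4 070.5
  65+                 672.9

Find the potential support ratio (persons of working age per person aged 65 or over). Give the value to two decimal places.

Potential support ratio: 6.05

Potential support ratio = 4 070.5 / 672.9 = 6.05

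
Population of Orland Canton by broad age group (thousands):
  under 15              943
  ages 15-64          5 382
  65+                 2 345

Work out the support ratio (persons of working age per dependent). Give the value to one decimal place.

Support ratio = 5 382 / (943 + 2 345) = 5 382 / 3 288 = 1.6

Support ratio: 1.6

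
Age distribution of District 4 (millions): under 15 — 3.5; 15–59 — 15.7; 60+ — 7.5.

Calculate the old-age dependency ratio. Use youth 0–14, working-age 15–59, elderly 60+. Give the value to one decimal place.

Old-age dependency ratio = 7.5 / 15.7 × 100 = 47.8

Old-age dependency ratio: 47.8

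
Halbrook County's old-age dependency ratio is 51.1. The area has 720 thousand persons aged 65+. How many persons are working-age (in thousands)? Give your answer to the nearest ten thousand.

Old-age dependency ratio = elderly / working-age × 100
51.1 = 720 / W × 100
⇒ 1410

Working-age: 1410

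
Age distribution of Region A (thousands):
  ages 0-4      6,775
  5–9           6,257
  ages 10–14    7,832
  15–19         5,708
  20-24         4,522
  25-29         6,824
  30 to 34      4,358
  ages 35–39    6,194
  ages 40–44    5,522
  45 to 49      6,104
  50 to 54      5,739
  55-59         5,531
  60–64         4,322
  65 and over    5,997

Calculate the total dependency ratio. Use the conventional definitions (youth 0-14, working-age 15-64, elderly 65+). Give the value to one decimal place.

0–14: 6,775 + 6,257 + 7,832 = 20,864
15–64: 5,708 + 4,522 + 6,824 + 4,358 + 6,194 + 5,522 + 6,104 + 5,739 + 5,531 + 4,322 = 54,824
65+: 5,997
Total dependency ratio = (20,864 + 5,997) / 54,824 × 100 = 26,861 / 54,824 × 100 = 49.0

Total dependency ratio: 49.0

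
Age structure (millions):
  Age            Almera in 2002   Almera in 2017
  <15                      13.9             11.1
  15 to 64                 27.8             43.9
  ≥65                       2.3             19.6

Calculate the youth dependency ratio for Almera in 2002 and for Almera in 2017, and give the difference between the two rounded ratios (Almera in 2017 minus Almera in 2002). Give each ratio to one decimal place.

Almera in 2002: 13.9 / 27.8 × 100 = 50.0
Almera in 2017: 11.1 / 43.9 × 100 = 25.3

Almera in 2002: 50.0
Almera in 2017: 25.3
Difference: -24.7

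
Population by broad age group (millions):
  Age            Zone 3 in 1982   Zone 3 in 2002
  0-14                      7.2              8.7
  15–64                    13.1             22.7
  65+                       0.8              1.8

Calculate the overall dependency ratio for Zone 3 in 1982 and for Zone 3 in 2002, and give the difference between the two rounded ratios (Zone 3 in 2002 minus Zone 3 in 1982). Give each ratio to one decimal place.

Zone 3 in 1982: (7.2 + 0.8) / 13.1 × 100 = 8.0 / 13.1 × 100 = 61.1
Zone 3 in 2002: (8.7 + 1.8) / 22.7 × 100 = 10.5 / 22.7 × 100 = 46.3

Zone 3 in 1982: 61.1
Zone 3 in 2002: 46.3
Difference: -14.8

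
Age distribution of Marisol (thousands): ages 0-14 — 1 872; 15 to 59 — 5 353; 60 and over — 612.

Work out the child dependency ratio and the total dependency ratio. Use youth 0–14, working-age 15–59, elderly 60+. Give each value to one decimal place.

Youth dependency ratio: 35.0
Total dependency ratio: 46.4

Youth dependency ratio = 1 872 / 5 353 × 100 = 35.0
Total dependency ratio = (1 872 + 612) / 5 353 × 100 = 2 484 / 5 353 × 100 = 46.4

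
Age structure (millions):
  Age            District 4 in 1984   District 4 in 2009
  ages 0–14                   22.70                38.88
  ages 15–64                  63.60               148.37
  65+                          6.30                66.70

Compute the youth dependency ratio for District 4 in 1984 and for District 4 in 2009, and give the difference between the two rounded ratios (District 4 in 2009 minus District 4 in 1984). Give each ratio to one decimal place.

District 4 in 1984: 22.70 / 63.60 × 100 = 35.7
District 4 in 2009: 38.88 / 148.37 × 100 = 26.2

District 4 in 1984: 35.7
District 4 in 2009: 26.2
Difference: -9.5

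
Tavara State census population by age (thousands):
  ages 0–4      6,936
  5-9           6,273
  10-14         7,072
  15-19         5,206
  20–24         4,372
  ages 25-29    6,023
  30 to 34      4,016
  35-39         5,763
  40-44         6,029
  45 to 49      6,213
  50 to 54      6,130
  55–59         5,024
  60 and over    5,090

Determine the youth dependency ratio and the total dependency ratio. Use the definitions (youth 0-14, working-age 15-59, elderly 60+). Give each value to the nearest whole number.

0–14: 6,936 + 6,273 + 7,072 = 20,281
15–59: 5,206 + 4,372 + 6,023 + 4,016 + 5,763 + 6,029 + 6,213 + 6,130 + 5,024 = 48,776
60+: 5,090
Youth dependency ratio = 20,281 / 48,776 × 100 = 42
Total dependency ratio = (20,281 + 5,090) / 48,776 × 100 = 25,371 / 48,776 × 100 = 52

Youth dependency ratio: 42
Total dependency ratio: 52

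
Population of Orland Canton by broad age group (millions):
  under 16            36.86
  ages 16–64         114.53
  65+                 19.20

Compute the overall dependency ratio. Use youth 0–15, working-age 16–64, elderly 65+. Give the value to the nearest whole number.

Total dependency ratio = (36.86 + 19.20) / 114.53 × 100 = 56.06 / 114.53 × 100 = 49

Total dependency ratio: 49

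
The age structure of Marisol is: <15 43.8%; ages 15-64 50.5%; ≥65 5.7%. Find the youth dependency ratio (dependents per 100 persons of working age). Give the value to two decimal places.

Youth dependency ratio = 43.8 / 50.5 × 100 = 86.73

Youth dependency ratio: 86.73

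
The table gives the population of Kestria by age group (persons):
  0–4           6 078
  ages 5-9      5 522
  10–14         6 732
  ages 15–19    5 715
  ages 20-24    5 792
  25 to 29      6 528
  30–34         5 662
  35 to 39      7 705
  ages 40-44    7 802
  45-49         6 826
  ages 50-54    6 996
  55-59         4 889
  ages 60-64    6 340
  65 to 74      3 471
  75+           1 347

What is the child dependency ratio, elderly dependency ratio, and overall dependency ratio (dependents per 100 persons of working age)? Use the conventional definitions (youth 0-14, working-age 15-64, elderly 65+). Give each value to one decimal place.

0–14: 6 078 + 5 522 + 6 732 = 18 332
15–64: 5 715 + 5 792 + 6 528 + 5 662 + 7 705 + 7 802 + 6 826 + 6 996 + 4 889 + 6 340 = 64 255
65+: 3 471 + 1 347 = 4 818
Youth dependency ratio = 18 332 / 64 255 × 100 = 28.5
Old-age dependency ratio = 4 818 / 64 255 × 100 = 7.5
Total dependency ratio = (18 332 + 4 818) / 64 255 × 100 = 23 150 / 64 255 × 100 = 36.0

Youth dependency ratio: 28.5
Old-age dependency ratio: 7.5
Total dependency ratio: 36.0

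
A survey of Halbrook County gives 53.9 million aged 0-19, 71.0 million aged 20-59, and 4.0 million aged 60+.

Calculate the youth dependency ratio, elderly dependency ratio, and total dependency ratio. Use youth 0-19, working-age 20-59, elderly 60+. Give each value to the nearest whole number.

Youth dependency ratio = 53.9 / 71.0 × 100 = 76
Old-age dependency ratio = 4.0 / 71.0 × 100 = 6
Total dependency ratio = (53.9 + 4.0) / 71.0 × 100 = 57.9 / 71.0 × 100 = 82

Youth dependency ratio: 76
Old-age dependency ratio: 6
Total dependency ratio: 82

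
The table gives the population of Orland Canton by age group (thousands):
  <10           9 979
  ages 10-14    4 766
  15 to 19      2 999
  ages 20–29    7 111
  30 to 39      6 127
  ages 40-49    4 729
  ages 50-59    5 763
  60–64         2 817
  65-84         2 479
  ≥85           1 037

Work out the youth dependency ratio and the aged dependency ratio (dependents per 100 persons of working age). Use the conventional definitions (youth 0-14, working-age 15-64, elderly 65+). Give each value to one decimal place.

0–14: 9 979 + 4 766 = 14 745
15–64: 2 999 + 7 111 + 6 127 + 4 729 + 5 763 + 2 817 = 29 546
65+: 2 479 + 1 037 = 3 516
Youth dependency ratio = 14 745 / 29 546 × 100 = 49.9
Old-age dependency ratio = 3 516 / 29 546 × 100 = 11.9

Youth dependency ratio: 49.9
Old-age dependency ratio: 11.9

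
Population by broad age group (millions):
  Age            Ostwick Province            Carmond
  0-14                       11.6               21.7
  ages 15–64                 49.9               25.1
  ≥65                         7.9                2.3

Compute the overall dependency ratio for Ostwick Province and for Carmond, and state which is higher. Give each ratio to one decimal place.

Ostwick Province: 39.1
Carmond: 95.6
Higher: Carmond

Ostwick Province: (11.6 + 7.9) / 49.9 × 100 = 19.5 / 49.9 × 100 = 39.1
Carmond: (21.7 + 2.3) / 25.1 × 100 = 24.0 / 25.1 × 100 = 95.6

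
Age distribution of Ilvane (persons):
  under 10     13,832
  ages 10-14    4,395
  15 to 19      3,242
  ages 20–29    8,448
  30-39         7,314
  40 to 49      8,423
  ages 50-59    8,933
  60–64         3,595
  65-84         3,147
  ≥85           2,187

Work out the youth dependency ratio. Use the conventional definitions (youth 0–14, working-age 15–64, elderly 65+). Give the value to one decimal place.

0–14: 13,832 + 4,395 = 18,227
15–64: 3,242 + 8,448 + 7,314 + 8,423 + 8,933 + 3,595 = 39,955
65+: 3,147 + 2,187 = 5,334
Youth dependency ratio = 18,227 / 39,955 × 100 = 45.6

Youth dependency ratio: 45.6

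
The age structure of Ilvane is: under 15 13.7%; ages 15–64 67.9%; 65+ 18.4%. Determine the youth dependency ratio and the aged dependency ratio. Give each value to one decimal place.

Youth dependency ratio = 13.7 / 67.9 × 100 = 20.2
Old-age dependency ratio = 18.4 / 67.9 × 100 = 27.1

Youth dependency ratio: 20.2
Old-age dependency ratio: 27.1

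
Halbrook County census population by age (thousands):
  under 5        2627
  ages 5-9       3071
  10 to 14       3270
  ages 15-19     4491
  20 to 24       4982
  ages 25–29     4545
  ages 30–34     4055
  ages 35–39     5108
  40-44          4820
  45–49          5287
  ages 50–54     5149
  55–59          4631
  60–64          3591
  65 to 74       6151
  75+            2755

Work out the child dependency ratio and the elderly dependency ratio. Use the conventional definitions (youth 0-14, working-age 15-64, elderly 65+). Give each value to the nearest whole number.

Youth dependency ratio: 19
Old-age dependency ratio: 19

0–14: 2627 + 3071 + 3270 = 8968
15–64: 4491 + 4982 + 4545 + 4055 + 5108 + 4820 + 5287 + 5149 + 4631 + 3591 = 46659
65+: 6151 + 2755 = 8906
Youth dependency ratio = 8968 / 46659 × 100 = 19
Old-age dependency ratio = 8906 / 46659 × 100 = 19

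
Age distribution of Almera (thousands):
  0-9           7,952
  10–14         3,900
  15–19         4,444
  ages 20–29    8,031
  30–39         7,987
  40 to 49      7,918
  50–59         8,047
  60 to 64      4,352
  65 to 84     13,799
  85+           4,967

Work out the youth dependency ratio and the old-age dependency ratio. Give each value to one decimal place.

0–14: 7,952 + 3,900 = 11,852
15–64: 4,444 + 8,031 + 7,987 + 7,918 + 8,047 + 4,352 = 40,779
65+: 13,799 + 4,967 = 18,766
Youth dependency ratio = 11,852 / 40,779 × 100 = 29.1
Old-age dependency ratio = 18,766 / 40,779 × 100 = 46.0

Youth dependency ratio: 29.1
Old-age dependency ratio: 46.0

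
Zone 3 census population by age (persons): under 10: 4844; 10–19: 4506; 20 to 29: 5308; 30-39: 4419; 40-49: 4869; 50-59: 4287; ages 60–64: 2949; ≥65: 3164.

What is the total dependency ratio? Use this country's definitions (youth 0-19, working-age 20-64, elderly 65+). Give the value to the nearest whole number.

Total dependency ratio: 57

0–19: 4844 + 4506 = 9350
20–64: 5308 + 4419 + 4869 + 4287 + 2949 = 21832
65+: 3164
Total dependency ratio = (9350 + 3164) / 21832 × 100 = 12514 / 21832 × 100 = 57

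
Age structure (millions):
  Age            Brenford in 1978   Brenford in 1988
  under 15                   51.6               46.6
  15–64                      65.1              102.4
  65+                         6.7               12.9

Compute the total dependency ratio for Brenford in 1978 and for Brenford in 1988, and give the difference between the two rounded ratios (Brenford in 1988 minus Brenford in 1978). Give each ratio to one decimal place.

Brenford in 1978: (51.6 + 6.7) / 65.1 × 100 = 58.3 / 65.1 × 100 = 89.6
Brenford in 1988: (46.6 + 12.9) / 102.4 × 100 = 59.5 / 102.4 × 100 = 58.1

Brenford in 1978: 89.6
Brenford in 1988: 58.1
Difference: -31.5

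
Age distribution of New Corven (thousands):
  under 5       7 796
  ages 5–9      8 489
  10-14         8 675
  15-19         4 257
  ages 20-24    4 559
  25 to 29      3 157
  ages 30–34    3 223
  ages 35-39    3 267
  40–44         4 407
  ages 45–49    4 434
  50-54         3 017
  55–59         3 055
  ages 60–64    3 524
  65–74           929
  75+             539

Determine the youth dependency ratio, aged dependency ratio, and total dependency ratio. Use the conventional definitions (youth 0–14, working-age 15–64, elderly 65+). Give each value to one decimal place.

Youth dependency ratio: 67.6
Old-age dependency ratio: 4.0
Total dependency ratio: 71.6

0–14: 7 796 + 8 489 + 8 675 = 24 960
15–64: 4 257 + 4 559 + 3 157 + 3 223 + 3 267 + 4 407 + 4 434 + 3 017 + 3 055 + 3 524 = 36 900
65+: 929 + 539 = 1 468
Youth dependency ratio = 24 960 / 36 900 × 100 = 67.6
Old-age dependency ratio = 1 468 / 36 900 × 100 = 4.0
Total dependency ratio = (24 960 + 1 468) / 36 900 × 100 = 26 428 / 36 900 × 100 = 71.6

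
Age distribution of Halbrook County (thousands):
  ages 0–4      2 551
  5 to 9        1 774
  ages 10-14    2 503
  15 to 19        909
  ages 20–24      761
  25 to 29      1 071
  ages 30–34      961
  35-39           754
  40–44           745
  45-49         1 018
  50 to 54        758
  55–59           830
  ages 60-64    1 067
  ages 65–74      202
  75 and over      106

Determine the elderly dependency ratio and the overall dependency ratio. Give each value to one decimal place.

0–14: 2 551 + 1 774 + 2 503 = 6 828
15–64: 909 + 761 + 1 071 + 961 + 754 + 745 + 1 018 + 758 + 830 + 1 067 = 8 874
65+: 202 + 106 = 308
Old-age dependency ratio = 308 / 8 874 × 100 = 3.5
Total dependency ratio = (6 828 + 308) / 8 874 × 100 = 7 136 / 8 874 × 100 = 80.4

Old-age dependency ratio: 3.5
Total dependency ratio: 80.4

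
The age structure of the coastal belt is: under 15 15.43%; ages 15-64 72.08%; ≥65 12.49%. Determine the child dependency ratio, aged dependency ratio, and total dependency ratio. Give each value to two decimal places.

Youth dependency ratio: 21.41
Old-age dependency ratio: 17.33
Total dependency ratio: 38.73

Youth dependency ratio = 15.43 / 72.08 × 100 = 21.41
Old-age dependency ratio = 12.49 / 72.08 × 100 = 17.33
Total dependency ratio = (15.43 + 12.49) / 72.08 × 100 = 27.92 / 72.08 × 100 = 38.73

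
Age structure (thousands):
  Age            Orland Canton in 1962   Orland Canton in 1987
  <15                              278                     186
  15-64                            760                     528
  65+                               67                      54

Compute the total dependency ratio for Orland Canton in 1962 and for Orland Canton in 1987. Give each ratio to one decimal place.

Orland Canton in 1962: 45.4
Orland Canton in 1987: 45.5

Orland Canton in 1962: (278 + 67) / 760 × 100 = 345 / 760 × 100 = 45.4
Orland Canton in 1987: (186 + 54) / 528 × 100 = 240 / 528 × 100 = 45.5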